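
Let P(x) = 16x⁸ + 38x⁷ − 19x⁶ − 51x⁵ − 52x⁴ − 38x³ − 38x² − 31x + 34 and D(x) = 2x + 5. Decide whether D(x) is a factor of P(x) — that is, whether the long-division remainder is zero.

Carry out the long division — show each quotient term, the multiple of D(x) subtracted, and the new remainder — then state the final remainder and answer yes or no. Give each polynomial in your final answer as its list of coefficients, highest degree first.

R = [-1], so D(x) is not a factor of P(x). no

Step 1: lead(16x⁸ + 38x⁷ − 19x⁶ − 51x⁵ − 52x⁴ − 38x³ − 38x² − 31x + 34) ÷ lead(D) = 16x⁸ ÷ 2x = 8x⁷. Subtract (8x⁷)·D = 16x⁸ + 40x⁷. Remainder: −2x⁷ − 19x⁶ − 51x⁵ − 52x⁴ − 38x³ − 38x² − 31x + 34.
Step 2: lead(−2x⁷ − 19x⁶ − 51x⁵ − 52x⁴ − 38x³ − 38x² − 31x + 34) ÷ lead(D) = −2x⁷ ÷ 2x = −x⁶. Subtract (−x⁶)·D = −2x⁷ − 5x⁶. Remainder: −14x⁶ − 51x⁵ − 52x⁴ − 38x³ − 38x² − 31x + 34.
Step 3: lead(−14x⁶ − 51x⁵ − 52x⁴ − 38x³ − 38x² − 31x + 34) ÷ lead(D) = −14x⁶ ÷ 2x = −7x⁵. Subtract (−7x⁵)·D = −14x⁶ − 35x⁵. Remainder: −16x⁵ − 52x⁴ − 38x³ − 38x² − 31x + 34.
Step 4: lead(−16x⁵ − 52x⁴ − 38x³ − 38x² − 31x + 34) ÷ lead(D) = −16x⁵ ÷ 2x = −8x⁴. Subtract (−8x⁴)·D = −16x⁵ − 40x⁴. Remainder: −12x⁴ − 38x³ − 38x² − 31x + 34.
Step 5: lead(−12x⁴ − 38x³ − 38x² − 31x + 34) ÷ lead(D) = −12x⁴ ÷ 2x = −6x³. Subtract (−6x³)·D = −12x⁴ − 30x³. Remainder: −8x³ − 38x² − 31x + 34.
Step 6: lead(−8x³ − 38x² − 31x + 34) ÷ lead(D) = −8x³ ÷ 2x = −4x². Subtract (−4x²)·D = −8x³ − 20x². Remainder: −18x² − 31x + 34.
Step 7: lead(−18x² − 31x + 34) ÷ lead(D) = −18x² ÷ 2x = −9x. Subtract (−9x)·D = −18x² − 45x. Remainder: 14x + 34.
Step 8: lead(14x + 34) ÷ lead(D) = 14x ÷ 2x = 7. Subtract (7)·D = 14x + 35. Remainder: −1.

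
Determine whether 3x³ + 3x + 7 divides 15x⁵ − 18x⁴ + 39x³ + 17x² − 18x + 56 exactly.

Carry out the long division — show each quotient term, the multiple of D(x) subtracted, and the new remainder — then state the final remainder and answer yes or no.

R(x) = 0, so D(x) is a factor of P(x). yes

Step 1: lead(15x⁵ − 18x⁴ + 39x³ + 17x² − 18x + 56) ÷ lead(D) = 15x⁵ ÷ 3x³ = 5x². Subtract (5x²)·D = 15x⁵ + 15x³ + 35x². Remainder: −18x⁴ + 24x³ − 18x² − 18x + 56.
Step 2: lead(−18x⁴ + 24x³ − 18x² − 18x + 56) ÷ lead(D) = −18x⁴ ÷ 3x³ = −6x. Subtract (−6x)·D = −18x⁴ − 18x² − 42x. Remainder: 24x³ + 24x + 56.
Step 3: lead(24x³ + 24x + 56) ÷ lead(D) = 24x³ ÷ 3x³ = 8. Subtract (8)·D = 24x³ + 24x + 56. Remainder: 0.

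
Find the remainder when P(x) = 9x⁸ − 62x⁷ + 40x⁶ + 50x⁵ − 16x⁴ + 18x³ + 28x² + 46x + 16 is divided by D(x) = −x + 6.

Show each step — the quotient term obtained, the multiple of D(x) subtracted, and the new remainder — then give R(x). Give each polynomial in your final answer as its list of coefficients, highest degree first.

Step 1: lead(9x⁸ − 62x⁷ + 40x⁶ + 50x⁵ − 16x⁴ + 18x³ + 28x² + 46x + 16) ÷ lead(D) = 9x⁸ ÷ −x = −9x⁷. Subtract (−9x⁷)·D = 9x⁸ − 54x⁷. Remainder: −8x⁷ + 40x⁶ + 50x⁵ − 16x⁴ + 18x³ + 28x² + 46x + 16.
Step 2: lead(−8x⁷ + 40x⁶ + 50x⁵ − 16x⁴ + 18x³ + 28x² + 46x + 16) ÷ lead(D) = −8x⁷ ÷ −x = 8x⁶. Subtract (8x⁶)·D = −8x⁷ + 48x⁶. Remainder: −8x⁶ + 50x⁵ − 16x⁴ + 18x³ + 28x² + 46x + 16.
Step 3: lead(−8x⁶ + 50x⁵ − 16x⁴ + 18x³ + 28x² + 46x + 16) ÷ lead(D) = −8x⁶ ÷ −x = 8x⁵. Subtract (8x⁵)·D = −8x⁶ + 48x⁵. Remainder: 2x⁵ − 16x⁴ + 18x³ + 28x² + 46x + 16.
Step 4: lead(2x⁵ − 16x⁴ + 18x³ + 28x² + 46x + 16) ÷ lead(D) = 2x⁵ ÷ −x = −2x⁴. Subtract (−2x⁴)·D = 2x⁵ − 12x⁴. Remainder: −4x⁴ + 18x³ + 28x² + 46x + 16.
Step 5: lead(−4x⁴ + 18x³ + 28x² + 46x + 16) ÷ lead(D) = −4x⁴ ÷ −x = 4x³. Subtract (4x³)·D = −4x⁴ + 24x³. Remainder: −6x³ + 28x² + 46x + 16.
Step 6: lead(−6x³ + 28x² + 46x + 16) ÷ lead(D) = −6x³ ÷ −x = 6x². Subtract (6x²)·D = −6x³ + 36x². Remainder: −8x² + 46x + 16.
Step 7: lead(−8x² + 46x + 16) ÷ lead(D) = −8x² ÷ −x = 8x. Subtract (8x)·D = −8x² + 48x. Remainder: −2x + 16.
Step 8: lead(−2x + 16) ÷ lead(D) = −2x ÷ −x = 2. Subtract (2)·D = −2x + 12. Remainder: 4.

R = [4]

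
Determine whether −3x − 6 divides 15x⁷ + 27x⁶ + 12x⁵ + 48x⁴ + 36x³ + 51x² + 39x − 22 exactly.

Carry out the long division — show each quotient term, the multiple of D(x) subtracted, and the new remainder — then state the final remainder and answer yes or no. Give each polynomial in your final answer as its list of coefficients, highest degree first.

Step 1: lead(15x⁷ + 27x⁶ + 12x⁵ + 48x⁴ + 36x³ + 51x² + 39x − 22) ÷ lead(D) = 15x⁷ ÷ −3x = −5x⁶. Subtract (−5x⁶)·D = 15x⁷ + 30x⁶. Remainder: −3x⁶ + 12x⁵ + 48x⁴ + 36x³ + 51x² + 39x − 22.
Step 2: lead(−3x⁶ + 12x⁵ + 48x⁴ + 36x³ + 51x² + 39x − 22) ÷ lead(D) = −3x⁶ ÷ −3x = x⁵. Subtract (x⁵)·D = −3x⁶ − 6x⁵. Remainder: 18x⁵ + 48x⁴ + 36x³ + 51x² + 39x − 22.
Step 3: lead(18x⁵ + 48x⁴ + 36x³ + 51x² + 39x − 22) ÷ lead(D) = 18x⁵ ÷ −3x = −6x⁴. Subtract (−6x⁴)·D = 18x⁵ + 36x⁴. Remainder: 12x⁴ + 36x³ + 51x² + 39x − 22.
Step 4: lead(12x⁴ + 36x³ + 51x² + 39x − 22) ÷ lead(D) = 12x⁴ ÷ −3x = −4x³. Subtract (−4x³)·D = 12x⁴ + 24x³. Remainder: 12x³ + 51x² + 39x − 22.
Step 5: lead(12x³ + 51x² + 39x − 22) ÷ lead(D) = 12x³ ÷ −3x = −4x². Subtract (−4x²)·D = 12x³ + 24x². Remainder: 27x² + 39x − 22.
Step 6: lead(27x² + 39x − 22) ÷ lead(D) = 27x² ÷ −3x = −9x. Subtract (−9x)·D = 27x² + 54x. Remainder: −15x − 22.
Step 7: lead(−15x − 22) ÷ lead(D) = −15x ÷ −3x = 5. Subtract (5)·D = −15x − 30. Remainder: 8.

R = [8], so D(x) is not a factor of P(x). no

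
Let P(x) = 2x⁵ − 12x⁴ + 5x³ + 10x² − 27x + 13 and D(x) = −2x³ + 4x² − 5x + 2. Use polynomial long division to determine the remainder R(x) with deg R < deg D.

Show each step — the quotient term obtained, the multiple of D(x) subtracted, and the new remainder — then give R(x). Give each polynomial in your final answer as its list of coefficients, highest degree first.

R = [5, -3]

Step 1: lead(2x⁵ − 12x⁴ + 5x³ + 10x² − 27x + 13) ÷ lead(D) = 2x⁵ ÷ −2x³ = −x². Subtract (−x²)·D = 2x⁵ − 4x⁴ + 5x³ − 2x². Remainder: −8x⁴ + 12x² − 27x + 13.
Step 2: lead(−8x⁴ + 12x² − 27x + 13) ÷ lead(D) = −8x⁴ ÷ −2x³ = 4x. Subtract (4x)·D = −8x⁴ + 16x³ − 20x² + 8x. Remainder: −16x³ + 32x² − 35x + 13.
Step 3: lead(−16x³ + 32x² − 35x + 13) ÷ lead(D) = −16x³ ÷ −2x³ = 8. Subtract (8)·D = −16x³ + 32x² − 40x + 16. Remainder: 5x − 3.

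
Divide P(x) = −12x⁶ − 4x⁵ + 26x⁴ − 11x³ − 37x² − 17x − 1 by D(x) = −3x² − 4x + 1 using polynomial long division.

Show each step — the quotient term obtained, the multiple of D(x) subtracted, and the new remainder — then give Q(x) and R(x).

Step 1: lead(−12x⁶ − 4x⁵ + 26x⁴ − 11x³ − 37x² − 17x − 1) ÷ lead(D) = −12x⁶ ÷ −3x² = 4x⁴. Subtract (4x⁴)·D = −12x⁶ − 16x⁵ + 4x⁴. Remainder: 12x⁵ + 22x⁴ − 11x³ − 37x² − 17x − 1.
Step 2: lead(12x⁵ + 22x⁴ − 11x³ − 37x² − 17x − 1) ÷ lead(D) = 12x⁵ ÷ −3x² = −4x³. Subtract (−4x³)·D = 12x⁵ + 16x⁴ − 4x³. Remainder: 6x⁴ − 7x³ − 37x² − 17x − 1.
Step 3: lead(6x⁴ − 7x³ − 37x² − 17x − 1) ÷ lead(D) = 6x⁴ ÷ −3x² = −2x². Subtract (−2x²)·D = 6x⁴ + 8x³ − 2x². Remainder: −15x³ − 35x² − 17x − 1.
Step 4: lead(−15x³ − 35x² − 17x − 1) ÷ lead(D) = −15x³ ÷ −3x² = 5x. Subtract (5x)·D = −15x³ − 20x² + 5x. Remainder: −15x² − 22x − 1.
Step 5: lead(−15x² − 22x − 1) ÷ lead(D) = −15x² ÷ −3x² = 5. Subtract (5)·D = −15x² − 20x + 5. Remainder: −2x − 6.

Q(x) = 4x⁴ − 4x³ − 2x² + 5x + 5; R(x) = −2x − 6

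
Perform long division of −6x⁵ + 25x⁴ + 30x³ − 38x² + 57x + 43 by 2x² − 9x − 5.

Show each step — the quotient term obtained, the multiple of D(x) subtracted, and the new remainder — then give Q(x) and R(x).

Q(x) = −3x³ − x² + 3x − 8; R(x) = 3

Step 1: lead(−6x⁵ + 25x⁴ + 30x³ − 38x² + 57x + 43) ÷ lead(D) = −6x⁵ ÷ 2x² = −3x³. Subtract (−3x³)·D = −6x⁵ + 27x⁴ + 15x³. Remainder: −2x⁴ + 15x³ − 38x² + 57x + 43.
Step 2: lead(−2x⁴ + 15x³ − 38x² + 57x + 43) ÷ lead(D) = −2x⁴ ÷ 2x² = −x². Subtract (−x²)·D = −2x⁴ + 9x³ + 5x². Remainder: 6x³ − 43x² + 57x + 43.
Step 3: lead(6x³ − 43x² + 57x + 43) ÷ lead(D) = 6x³ ÷ 2x² = 3x. Subtract (3x)·D = 6x³ − 27x² − 15x. Remainder: −16x² + 72x + 43.
Step 4: lead(−16x² + 72x + 43) ÷ lead(D) = −16x² ÷ 2x² = −8. Subtract (−8)·D = −16x² + 72x + 40. Remainder: 3.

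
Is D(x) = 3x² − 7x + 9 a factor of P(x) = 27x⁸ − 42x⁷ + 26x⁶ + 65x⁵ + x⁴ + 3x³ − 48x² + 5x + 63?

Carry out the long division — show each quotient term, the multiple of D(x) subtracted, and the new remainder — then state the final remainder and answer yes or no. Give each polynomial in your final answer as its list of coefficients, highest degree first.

R = [0], so D(x) is a factor of P(x). yes

Step 1: lead(27x⁸ − 42x⁷ + 26x⁶ + 65x⁵ + x⁴ + 3x³ − 48x² + 5x + 63) ÷ lead(D) = 27x⁸ ÷ 3x² = 9x⁶. Subtract (9x⁶)·D = 27x⁸ − 63x⁷ + 81x⁶. Remainder: 21x⁷ − 55x⁶ + 65x⁵ + x⁴ + 3x³ − 48x² + 5x + 63.
Step 2: lead(21x⁷ − 55x⁶ + 65x⁵ + x⁴ + 3x³ − 48x² + 5x + 63) ÷ lead(D) = 21x⁷ ÷ 3x² = 7x⁵. Subtract (7x⁵)·D = 21x⁷ − 49x⁶ + 63x⁵. Remainder: −6x⁶ + 2x⁵ + x⁴ + 3x³ − 48x² + 5x + 63.
Step 3: lead(−6x⁶ + 2x⁵ + x⁴ + 3x³ − 48x² + 5x + 63) ÷ lead(D) = −6x⁶ ÷ 3x² = −2x⁴. Subtract (−2x⁴)·D = −6x⁶ + 14x⁵ − 18x⁴. Remainder: −12x⁵ + 19x⁴ + 3x³ − 48x² + 5x + 63.
Step 4: lead(−12x⁵ + 19x⁴ + 3x³ − 48x² + 5x + 63) ÷ lead(D) = −12x⁵ ÷ 3x² = −4x³. Subtract (−4x³)·D = −12x⁵ + 28x⁴ − 36x³. Remainder: −9x⁴ + 39x³ − 48x² + 5x + 63.
Step 5: lead(−9x⁴ + 39x³ − 48x² + 5x + 63) ÷ lead(D) = −9x⁴ ÷ 3x² = −3x². Subtract (−3x²)·D = −9x⁴ + 21x³ − 27x². Remainder: 18x³ − 21x² + 5x + 63.
Step 6: lead(18x³ − 21x² + 5x + 63) ÷ lead(D) = 18x³ ÷ 3x² = 6x. Subtract (6x)·D = 18x³ − 42x² + 54x. Remainder: 21x² − 49x + 63.
Step 7: lead(21x² − 49x + 63) ÷ lead(D) = 21x² ÷ 3x² = 7. Subtract (7)·D = 21x² − 49x + 63. Remainder: 0.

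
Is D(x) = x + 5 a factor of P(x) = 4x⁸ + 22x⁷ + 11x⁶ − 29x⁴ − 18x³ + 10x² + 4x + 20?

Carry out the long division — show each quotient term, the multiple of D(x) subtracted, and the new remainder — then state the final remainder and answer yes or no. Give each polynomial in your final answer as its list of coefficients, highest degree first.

R = [0], so D(x) is a factor of P(x). yes

Step 1: lead(4x⁸ + 22x⁷ + 11x⁶ − 29x⁴ − 18x³ + 10x² + 4x + 20) ÷ lead(D) = 4x⁸ ÷ x = 4x⁷. Subtract (4x⁷)·D = 4x⁸ + 20x⁷. Remainder: 2x⁷ + 11x⁶ − 29x⁴ − 18x³ + 10x² + 4x + 20.
Step 2: lead(2x⁷ + 11x⁶ − 29x⁴ − 18x³ + 10x² + 4x + 20) ÷ lead(D) = 2x⁷ ÷ x = 2x⁶. Subtract (2x⁶)·D = 2x⁷ + 10x⁶. Remainder: x⁶ − 29x⁴ − 18x³ + 10x² + 4x + 20.
Step 3: lead(x⁶ − 29x⁴ − 18x³ + 10x² + 4x + 20) ÷ lead(D) = x⁶ ÷ x = x⁵. Subtract (x⁵)·D = x⁶ + 5x⁵. Remainder: −5x⁵ − 29x⁴ − 18x³ + 10x² + 4x + 20.
Step 4: lead(−5x⁵ − 29x⁴ − 18x³ + 10x² + 4x + 20) ÷ lead(D) = −5x⁵ ÷ x = −5x⁴. Subtract (−5x⁴)·D = −5x⁵ − 25x⁴. Remainder: −4x⁴ − 18x³ + 10x² + 4x + 20.
Step 5: lead(−4x⁴ − 18x³ + 10x² + 4x + 20) ÷ lead(D) = −4x⁴ ÷ x = −4x³. Subtract (−4x³)·D = −4x⁴ − 20x³. Remainder: 2x³ + 10x² + 4x + 20.
Step 6: lead(2x³ + 10x² + 4x + 20) ÷ lead(D) = 2x³ ÷ x = 2x². Subtract (2x²)·D = 2x³ + 10x². Remainder: 4x + 20.
Step 7: lead(4x + 20) ÷ lead(D) = 4x ÷ x = 4. Subtract (4)·D = 4x + 20. Remainder: 0.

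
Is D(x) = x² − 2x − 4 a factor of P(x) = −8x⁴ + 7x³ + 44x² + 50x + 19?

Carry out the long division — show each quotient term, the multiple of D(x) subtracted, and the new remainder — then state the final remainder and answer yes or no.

Step 1: lead(−8x⁴ + 7x³ + 44x² + 50x + 19) ÷ lead(D) = −8x⁴ ÷ x² = −8x². Subtract (−8x²)·D = −8x⁴ + 16x³ + 32x². Remainder: −9x³ + 12x² + 50x + 19.
Step 2: lead(−9x³ + 12x² + 50x + 19) ÷ lead(D) = −9x³ ÷ x² = −9x. Subtract (−9x)·D = −9x³ + 18x² + 36x. Remainder: −6x² + 14x + 19.
Step 3: lead(−6x² + 14x + 19) ÷ lead(D) = −6x² ÷ x² = −6. Subtract (−6)·D = −6x² + 12x + 24. Remainder: 2x − 5.

R(x) = 2x − 5, so D(x) is not a factor of P(x). no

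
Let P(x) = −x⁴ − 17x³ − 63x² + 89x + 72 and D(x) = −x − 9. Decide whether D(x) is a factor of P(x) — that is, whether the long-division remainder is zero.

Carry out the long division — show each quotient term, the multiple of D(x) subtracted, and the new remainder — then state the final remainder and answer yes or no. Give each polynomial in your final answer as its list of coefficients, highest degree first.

Step 1: lead(−x⁴ − 17x³ − 63x² + 89x + 72) ÷ lead(D) = −x⁴ ÷ −x = x³. Subtract (x³)·D = −x⁴ − 9x³. Remainder: −8x³ − 63x² + 89x + 72.
Step 2: lead(−8x³ − 63x² + 89x + 72) ÷ lead(D) = −8x³ ÷ −x = 8x². Subtract (8x²)·D = −8x³ − 72x². Remainder: 9x² + 89x + 72.
Step 3: lead(9x² + 89x + 72) ÷ lead(D) = 9x² ÷ −x = −9x. Subtract (−9x)·D = 9x² + 81x. Remainder: 8x + 72.
Step 4: lead(8x + 72) ÷ lead(D) = 8x ÷ −x = −8. Subtract (−8)·D = 8x + 72. Remainder: 0.

R = [0], so D(x) is a factor of P(x). yes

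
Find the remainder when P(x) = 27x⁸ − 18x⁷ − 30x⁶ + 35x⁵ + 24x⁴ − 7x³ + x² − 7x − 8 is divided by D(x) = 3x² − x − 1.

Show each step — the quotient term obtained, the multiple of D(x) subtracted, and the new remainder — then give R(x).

Step 1: lead(27x⁸ − 18x⁷ − 30x⁶ + 35x⁵ + 24x⁴ − 7x³ + x² − 7x − 8) ÷ lead(D) = 27x⁸ ÷ 3x² = 9x⁶. Subtract (9x⁶)·D = 27x⁸ − 9x⁷ − 9x⁶. Remainder: −9x⁷ − 21x⁶ + 35x⁵ + 24x⁴ − 7x³ + x² − 7x − 8.
Step 2: lead(−9x⁷ − 21x⁶ + 35x⁵ + 24x⁴ − 7x³ + x² − 7x − 8) ÷ lead(D) = −9x⁷ ÷ 3x² = −3x⁵. Subtract (−3x⁵)·D = −9x⁷ + 3x⁶ + 3x⁵. Remainder: −24x⁶ + 32x⁵ + 24x⁴ − 7x³ + x² − 7x − 8.
Step 3: lead(−24x⁶ + 32x⁵ + 24x⁴ − 7x³ + x² − 7x − 8) ÷ lead(D) = −24x⁶ ÷ 3x² = −8x⁴. Subtract (−8x⁴)·D = −24x⁶ + 8x⁵ + 8x⁴. Remainder: 24x⁵ + 16x⁴ − 7x³ + x² − 7x − 8.
Step 4: lead(24x⁵ + 16x⁴ − 7x³ + x² − 7x − 8) ÷ lead(D) = 24x⁵ ÷ 3x² = 8x³. Subtract (8x³)·D = 24x⁵ − 8x⁴ − 8x³. Remainder: 24x⁴ + x³ + x² − 7x − 8.
Step 5: lead(24x⁴ + x³ + x² − 7x − 8) ÷ lead(D) = 24x⁴ ÷ 3x² = 8x². Subtract (8x²)·D = 24x⁴ − 8x³ − 8x². Remainder: 9x³ + 9x² − 7x − 8.
Step 6: lead(9x³ + 9x² − 7x − 8) ÷ lead(D) = 9x³ ÷ 3x² = 3x. Subtract (3x)·D = 9x³ − 3x² − 3x. Remainder: 12x² − 4x − 8.
Step 7: lead(12x² − 4x − 8) ÷ lead(D) = 12x² ÷ 3x² = 4. Subtract (4)·D = 12x² − 4x − 4. Remainder: −4.

R(x) = −4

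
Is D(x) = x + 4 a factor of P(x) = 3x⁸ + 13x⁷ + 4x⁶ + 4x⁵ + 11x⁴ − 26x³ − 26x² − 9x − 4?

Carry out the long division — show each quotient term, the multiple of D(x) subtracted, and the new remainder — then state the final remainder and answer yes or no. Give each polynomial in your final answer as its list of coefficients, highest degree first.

R = [0], so D(x) is a factor of P(x). yes

Step 1: lead(3x⁸ + 13x⁷ + 4x⁶ + 4x⁵ + 11x⁴ − 26x³ − 26x² − 9x − 4) ÷ lead(D) = 3x⁸ ÷ x = 3x⁷. Subtract (3x⁷)·D = 3x⁸ + 12x⁷. Remainder: x⁷ + 4x⁶ + 4x⁵ + 11x⁴ − 26x³ − 26x² − 9x − 4.
Step 2: lead(x⁷ + 4x⁶ + 4x⁵ + 11x⁴ − 26x³ − 26x² − 9x − 4) ÷ lead(D) = x⁷ ÷ x = x⁶. Subtract (x⁶)·D = x⁷ + 4x⁶. Remainder: 4x⁵ + 11x⁴ − 26x³ − 26x² − 9x − 4.
Step 3: lead(4x⁵ + 11x⁴ − 26x³ − 26x² − 9x − 4) ÷ lead(D) = 4x⁵ ÷ x = 4x⁴. Subtract (4x⁴)·D = 4x⁵ + 16x⁴. Remainder: −5x⁴ − 26x³ − 26x² − 9x − 4.
Step 4: lead(−5x⁴ − 26x³ − 26x² − 9x − 4) ÷ lead(D) = −5x⁴ ÷ x = −5x³. Subtract (−5x³)·D = −5x⁴ − 20x³. Remainder: −6x³ − 26x² − 9x − 4.
Step 5: lead(−6x³ − 26x² − 9x − 4) ÷ lead(D) = −6x³ ÷ x = −6x². Subtract (−6x²)·D = −6x³ − 24x². Remainder: −2x² − 9x − 4.
Step 6: lead(−2x² − 9x − 4) ÷ lead(D) = −2x² ÷ x = −2x. Subtract (−2x)·D = −2x² − 8x. Remainder: −x − 4.
Step 7: lead(−x − 4) ÷ lead(D) = −x ÷ x = −1. Subtract (−1)·D = −x − 4. Remainder: 0.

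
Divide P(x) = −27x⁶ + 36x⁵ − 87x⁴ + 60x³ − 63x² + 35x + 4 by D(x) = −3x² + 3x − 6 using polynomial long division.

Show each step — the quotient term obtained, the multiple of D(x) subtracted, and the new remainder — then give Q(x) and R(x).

Q(x) = 9x⁴ − 3x³ + 8x² − 6x − 1; R(x) = 2x − 2

Step 1: lead(−27x⁶ + 36x⁵ − 87x⁴ + 60x³ − 63x² + 35x + 4) ÷ lead(D) = −27x⁶ ÷ −3x² = 9x⁴. Subtract (9x⁴)·D = −27x⁶ + 27x⁵ − 54x⁴. Remainder: 9x⁵ − 33x⁴ + 60x³ − 63x² + 35x + 4.
Step 2: lead(9x⁵ − 33x⁴ + 60x³ − 63x² + 35x + 4) ÷ lead(D) = 9x⁵ ÷ −3x² = −3x³. Subtract (−3x³)·D = 9x⁵ − 9x⁴ + 18x³. Remainder: −24x⁴ + 42x³ − 63x² + 35x + 4.
Step 3: lead(−24x⁴ + 42x³ − 63x² + 35x + 4) ÷ lead(D) = −24x⁴ ÷ −3x² = 8x². Subtract (8x²)·D = −24x⁴ + 24x³ − 48x². Remainder: 18x³ − 15x² + 35x + 4.
Step 4: lead(18x³ − 15x² + 35x + 4) ÷ lead(D) = 18x³ ÷ −3x² = −6x. Subtract (−6x)·D = 18x³ − 18x² + 36x. Remainder: 3x² − x + 4.
Step 5: lead(3x² − x + 4) ÷ lead(D) = 3x² ÷ −3x² = −1. Subtract (−1)·D = 3x² − 3x + 6. Remainder: 2x − 2.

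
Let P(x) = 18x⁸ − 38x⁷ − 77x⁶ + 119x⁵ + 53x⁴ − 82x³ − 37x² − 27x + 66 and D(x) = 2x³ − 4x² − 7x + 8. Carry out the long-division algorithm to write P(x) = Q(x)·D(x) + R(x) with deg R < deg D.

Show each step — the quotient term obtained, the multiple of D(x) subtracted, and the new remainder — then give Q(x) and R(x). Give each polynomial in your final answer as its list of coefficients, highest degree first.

Step 1: lead(18x⁸ − 38x⁷ − 77x⁶ + 119x⁵ + 53x⁴ − 82x³ − 37x² − 27x + 66) ÷ lead(D) = 18x⁸ ÷ 2x³ = 9x⁵. Subtract (9x⁵)·D = 18x⁸ − 36x⁷ − 63x⁶ + 72x⁵. Remainder: −2x⁷ − 14x⁶ + 47x⁵ + 53x⁴ − 82x³ − 37x² − 27x + 66.
Step 2: lead(−2x⁷ − 14x⁶ + 47x⁵ + 53x⁴ − 82x³ − 37x² − 27x + 66) ÷ lead(D) = −2x⁷ ÷ 2x³ = −x⁴. Subtract (−x⁴)·D = −2x⁷ + 4x⁶ + 7x⁵ − 8x⁴. Remainder: −18x⁶ + 40x⁵ + 61x⁴ − 82x³ − 37x² − 27x + 66.
Step 3: lead(−18x⁶ + 40x⁵ + 61x⁴ − 82x³ − 37x² − 27x + 66) ÷ lead(D) = −18x⁶ ÷ 2x³ = −9x³. Subtract (−9x³)·D = −18x⁶ + 36x⁵ + 63x⁴ − 72x³. Remainder: 4x⁵ − 2x⁴ − 10x³ − 37x² − 27x + 66.
Step 4: lead(4x⁵ − 2x⁴ − 10x³ − 37x² − 27x + 66) ÷ lead(D) = 4x⁵ ÷ 2x³ = 2x². Subtract (2x²)·D = 4x⁵ − 8x⁴ − 14x³ + 16x². Remainder: 6x⁴ + 4x³ − 53x² − 27x + 66.
Step 5: lead(6x⁴ + 4x³ − 53x² − 27x + 66) ÷ lead(D) = 6x⁴ ÷ 2x³ = 3x. Subtract (3x)·D = 6x⁴ − 12x³ − 21x² + 24x. Remainder: 16x³ − 32x² − 51x + 66.
Step 6: lead(16x³ − 32x² − 51x + 66) ÷ lead(D) = 16x³ ÷ 2x³ = 8. Subtract (8)·D = 16x³ − 32x² − 56x + 64. Remainder: 5x + 2.

Q = [9, -1, -9, 2, 3, 8]; R = [5, 2]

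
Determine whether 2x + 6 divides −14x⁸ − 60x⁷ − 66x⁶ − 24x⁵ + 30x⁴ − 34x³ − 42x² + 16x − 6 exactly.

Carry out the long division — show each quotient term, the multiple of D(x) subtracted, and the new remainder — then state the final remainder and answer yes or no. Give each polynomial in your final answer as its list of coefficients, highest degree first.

R = [0], so D(x) is a factor of P(x). yes

Step 1: lead(−14x⁸ − 60x⁷ − 66x⁶ − 24x⁵ + 30x⁴ − 34x³ − 42x² + 16x − 6) ÷ lead(D) = −14x⁸ ÷ 2x = −7x⁷. Subtract (−7x⁷)·D = −14x⁸ − 42x⁷. Remainder: −18x⁷ − 66x⁶ − 24x⁵ + 30x⁴ − 34x³ − 42x² + 16x − 6.
Step 2: lead(−18x⁷ − 66x⁶ − 24x⁵ + 30x⁴ − 34x³ − 42x² + 16x − 6) ÷ lead(D) = −18x⁷ ÷ 2x = −9x⁶. Subtract (−9x⁶)·D = −18x⁷ − 54x⁶. Remainder: −12x⁶ − 24x⁵ + 30x⁴ − 34x³ − 42x² + 16x − 6.
Step 3: lead(−12x⁶ − 24x⁵ + 30x⁴ − 34x³ − 42x² + 16x − 6) ÷ lead(D) = −12x⁶ ÷ 2x = −6x⁵. Subtract (−6x⁵)·D = −12x⁶ − 36x⁵. Remainder: 12x⁵ + 30x⁴ − 34x³ − 42x² + 16x − 6.
Step 4: lead(12x⁵ + 30x⁴ − 34x³ − 42x² + 16x − 6) ÷ lead(D) = 12x⁵ ÷ 2x = 6x⁴. Subtract (6x⁴)·D = 12x⁵ + 36x⁴. Remainder: −6x⁴ − 34x³ − 42x² + 16x − 6.
Step 5: lead(−6x⁴ − 34x³ − 42x² + 16x − 6) ÷ lead(D) = −6x⁴ ÷ 2x = −3x³. Subtract (−3x³)·D = −6x⁴ − 18x³. Remainder: −16x³ − 42x² + 16x − 6.
Step 6: lead(−16x³ − 42x² + 16x − 6) ÷ lead(D) = −16x³ ÷ 2x = −8x². Subtract (−8x²)·D = −16x³ − 48x². Remainder: 6x² + 16x − 6.
Step 7: lead(6x² + 16x − 6) ÷ lead(D) = 6x² ÷ 2x = 3x. Subtract (3x)·D = 6x² + 18x. Remainder: −2x − 6.
Step 8: lead(−2x − 6) ÷ lead(D) = −2x ÷ 2x = −1. Subtract (−1)·D = −2x − 6. Remainder: 0.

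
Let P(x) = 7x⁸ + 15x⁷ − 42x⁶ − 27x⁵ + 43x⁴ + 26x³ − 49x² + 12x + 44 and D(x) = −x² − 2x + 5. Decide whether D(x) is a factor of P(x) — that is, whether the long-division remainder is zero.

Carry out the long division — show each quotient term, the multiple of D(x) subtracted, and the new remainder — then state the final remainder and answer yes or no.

R(x) = −4x + 9, so D(x) is not a factor of P(x). no

Step 1: lead(7x⁸ + 15x⁷ − 42x⁶ − 27x⁵ + 43x⁴ + 26x³ − 49x² + 12x + 44) ÷ lead(D) = 7x⁸ ÷ −x² = −7x⁶. Subtract (−7x⁶)·D = 7x⁸ + 14x⁷ − 35x⁶. Remainder: x⁷ − 7x⁶ − 27x⁵ + 43x⁴ + 26x³ − 49x² + 12x + 44.
Step 2: lead(x⁷ − 7x⁶ − 27x⁵ + 43x⁴ + 26x³ − 49x² + 12x + 44) ÷ lead(D) = x⁷ ÷ −x² = −x⁵. Subtract (−x⁵)·D = x⁷ + 2x⁶ − 5x⁵. Remainder: −9x⁶ − 22x⁵ + 43x⁴ + 26x³ − 49x² + 12x + 44.
Step 3: lead(−9x⁶ − 22x⁵ + 43x⁴ + 26x³ − 49x² + 12x + 44) ÷ lead(D) = −9x⁶ ÷ −x² = 9x⁴. Subtract (9x⁴)·D = −9x⁶ − 18x⁵ + 45x⁴. Remainder: −4x⁵ − 2x⁴ + 26x³ − 49x² + 12x + 44.
Step 4: lead(−4x⁵ − 2x⁴ + 26x³ − 49x² + 12x + 44) ÷ lead(D) = −4x⁵ ÷ −x² = 4x³. Subtract (4x³)·D = −4x⁵ − 8x⁴ + 20x³. Remainder: 6x⁴ + 6x³ − 49x² + 12x + 44.
Step 5: lead(6x⁴ + 6x³ − 49x² + 12x + 44) ÷ lead(D) = 6x⁴ ÷ −x² = −6x². Subtract (−6x²)·D = 6x⁴ + 12x³ − 30x². Remainder: −6x³ − 19x² + 12x + 44.
Step 6: lead(−6x³ − 19x² + 12x + 44) ÷ lead(D) = −6x³ ÷ −x² = 6x. Subtract (6x)·D = −6x³ − 12x² + 30x. Remainder: −7x² − 18x + 44.
Step 7: lead(−7x² − 18x + 44) ÷ lead(D) = −7x² ÷ −x² = 7. Subtract (7)·D = −7x² − 14x + 35. Remainder: −4x + 9.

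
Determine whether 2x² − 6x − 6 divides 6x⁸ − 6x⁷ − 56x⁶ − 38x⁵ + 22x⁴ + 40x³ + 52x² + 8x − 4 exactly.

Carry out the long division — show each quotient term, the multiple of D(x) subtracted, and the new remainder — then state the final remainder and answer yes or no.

Step 1: lead(6x⁸ − 6x⁷ − 56x⁶ − 38x⁵ + 22x⁴ + 40x³ + 52x² + 8x − 4) ÷ lead(D) = 6x⁸ ÷ 2x² = 3x⁶. Subtract (3x⁶)·D = 6x⁸ − 18x⁷ − 18x⁶. Remainder: 12x⁷ − 38x⁶ − 38x⁵ + 22x⁴ + 40x³ + 52x² + 8x − 4.
Step 2: lead(12x⁷ − 38x⁶ − 38x⁵ + 22x⁴ + 40x³ + 52x² + 8x − 4) ÷ lead(D) = 12x⁷ ÷ 2x² = 6x⁵. Subtract (6x⁵)·D = 12x⁷ − 36x⁶ − 36x⁵. Remainder: −2x⁶ − 2x⁵ + 22x⁴ + 40x³ + 52x² + 8x − 4.
Step 3: lead(−2x⁶ − 2x⁵ + 22x⁴ + 40x³ + 52x² + 8x − 4) ÷ lead(D) = −2x⁶ ÷ 2x² = −x⁴. Subtract (−x⁴)·D = −2x⁶ + 6x⁵ + 6x⁴. Remainder: −8x⁵ + 16x⁴ + 40x³ + 52x² + 8x − 4.
Step 4: lead(−8x⁵ + 16x⁴ + 40x³ + 52x² + 8x − 4) ÷ lead(D) = −8x⁵ ÷ 2x² = −4x³. Subtract (−4x³)·D = −8x⁵ + 24x⁴ + 24x³. Remainder: −8x⁴ + 16x³ + 52x² + 8x − 4.
Step 5: lead(−8x⁴ + 16x³ + 52x² + 8x − 4) ÷ lead(D) = −8x⁴ ÷ 2x² = −4x². Subtract (−4x²)·D = −8x⁴ + 24x³ + 24x². Remainder: −8x³ + 28x² + 8x − 4.
Step 6: lead(−8x³ + 28x² + 8x − 4) ÷ lead(D) = −8x³ ÷ 2x² = −4x. Subtract (−4x)·D = −8x³ + 24x² + 24x. Remainder: 4x² − 16x − 4.
Step 7: lead(4x² − 16x − 4) ÷ lead(D) = 4x² ÷ 2x² = 2. Subtract (2)·D = 4x² − 12x − 12. Remainder: −4x + 8.

R(x) = −4x + 8, so D(x) is not a factor of P(x). no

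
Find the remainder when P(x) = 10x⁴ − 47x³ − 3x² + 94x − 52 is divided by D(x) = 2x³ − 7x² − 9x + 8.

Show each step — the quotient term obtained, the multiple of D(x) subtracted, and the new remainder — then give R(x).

R(x) = −4

Step 1: lead(10x⁴ − 47x³ − 3x² + 94x − 52) ÷ lead(D) = 10x⁴ ÷ 2x³ = 5x. Subtract (5x)·D = 10x⁴ − 35x³ − 45x² + 40x. Remainder: −12x³ + 42x² + 54x − 52.
Step 2: lead(−12x³ + 42x² + 54x − 52) ÷ lead(D) = −12x³ ÷ 2x³ = −6. Subtract (−6)·D = −12x³ + 42x² + 54x − 48. Remainder: −4.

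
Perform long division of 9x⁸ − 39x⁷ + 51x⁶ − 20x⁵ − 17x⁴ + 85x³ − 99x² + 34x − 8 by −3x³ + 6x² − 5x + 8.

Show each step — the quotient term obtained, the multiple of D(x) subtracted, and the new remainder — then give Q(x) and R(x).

Q(x) = −3x⁵ + 7x⁴ + 2x³ − 9x² + 3x − 2; R(x) = 8

Step 1: lead(9x⁸ − 39x⁷ + 51x⁶ − 20x⁵ − 17x⁴ + 85x³ − 99x² + 34x − 8) ÷ lead(D) = 9x⁸ ÷ −3x³ = −3x⁵. Subtract (−3x⁵)·D = 9x⁸ − 18x⁷ + 15x⁶ − 24x⁵. Remainder: −21x⁷ + 36x⁶ + 4x⁵ − 17x⁴ + 85x³ − 99x² + 34x − 8.
Step 2: lead(−21x⁷ + 36x⁶ + 4x⁵ − 17x⁴ + 85x³ − 99x² + 34x − 8) ÷ lead(D) = −21x⁷ ÷ −3x³ = 7x⁴. Subtract (7x⁴)·D = −21x⁷ + 42x⁶ − 35x⁵ + 56x⁴. Remainder: −6x⁶ + 39x⁵ − 73x⁴ + 85x³ − 99x² + 34x − 8.
Step 3: lead(−6x⁶ + 39x⁵ − 73x⁴ + 85x³ − 99x² + 34x − 8) ÷ lead(D) = −6x⁶ ÷ −3x³ = 2x³. Subtract (2x³)·D = −6x⁶ + 12x⁵ − 10x⁴ + 16x³. Remainder: 27x⁵ − 63x⁴ + 69x³ − 99x² + 34x − 8.
Step 4: lead(27x⁵ − 63x⁴ + 69x³ − 99x² + 34x − 8) ÷ lead(D) = 27x⁵ ÷ −3x³ = −9x². Subtract (−9x²)·D = 27x⁵ − 54x⁴ + 45x³ − 72x². Remainder: −9x⁴ + 24x³ − 27x² + 34x − 8.
Step 5: lead(−9x⁴ + 24x³ − 27x² + 34x − 8) ÷ lead(D) = −9x⁴ ÷ −3x³ = 3x. Subtract (3x)·D = −9x⁴ + 18x³ − 15x² + 24x. Remainder: 6x³ − 12x² + 10x − 8.
Step 6: lead(6x³ − 12x² + 10x − 8) ÷ lead(D) = 6x³ ÷ −3x³ = −2. Subtract (−2)·D = 6x³ − 12x² + 10x − 16. Remainder: 8.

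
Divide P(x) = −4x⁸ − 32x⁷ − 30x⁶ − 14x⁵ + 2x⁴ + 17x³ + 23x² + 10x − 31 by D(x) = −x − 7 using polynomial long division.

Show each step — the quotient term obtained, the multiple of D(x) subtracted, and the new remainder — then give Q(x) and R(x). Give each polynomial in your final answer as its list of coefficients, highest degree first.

Step 1: lead(−4x⁸ − 32x⁷ − 30x⁶ − 14x⁵ + 2x⁴ + 17x³ + 23x² + 10x − 31) ÷ lead(D) = −4x⁸ ÷ −x = 4x⁷. Subtract (4x⁷)·D = −4x⁸ − 28x⁷. Remainder: −4x⁷ − 30x⁶ − 14x⁵ + 2x⁴ + 17x³ + 23x² + 10x − 31.
Step 2: lead(−4x⁷ − 30x⁶ − 14x⁵ + 2x⁴ + 17x³ + 23x² + 10x − 31) ÷ lead(D) = −4x⁷ ÷ −x = 4x⁶. Subtract (4x⁶)·D = −4x⁷ − 28x⁶. Remainder: −2x⁶ − 14x⁵ + 2x⁴ + 17x³ + 23x² + 10x − 31.
Step 3: lead(−2x⁶ − 14x⁵ + 2x⁴ + 17x³ + 23x² + 10x − 31) ÷ lead(D) = −2x⁶ ÷ −x = 2x⁵. Subtract (2x⁵)·D = −2x⁶ − 14x⁵. Remainder: 2x⁴ + 17x³ + 23x² + 10x − 31.
Step 4: lead(2x⁴ + 17x³ + 23x² + 10x − 31) ÷ lead(D) = 2x⁴ ÷ −x = −2x³. Subtract (−2x³)·D = 2x⁴ + 14x³. Remainder: 3x³ + 23x² + 10x − 31.
Step 5: lead(3x³ + 23x² + 10x − 31) ÷ lead(D) = 3x³ ÷ −x = −3x². Subtract (−3x²)·D = 3x³ + 21x². Remainder: 2x² + 10x − 31.
Step 6: lead(2x² + 10x − 31) ÷ lead(D) = 2x² ÷ −x = −2x. Subtract (−2x)·D = 2x² + 14x. Remainder: −4x − 31.
Step 7: lead(−4x − 31) ÷ lead(D) = −4x ÷ −x = 4. Subtract (4)·D = −4x − 28. Remainder: −3.

Q = [4, 4, 2, 0, -2, -3, -2, 4]; R = [-3]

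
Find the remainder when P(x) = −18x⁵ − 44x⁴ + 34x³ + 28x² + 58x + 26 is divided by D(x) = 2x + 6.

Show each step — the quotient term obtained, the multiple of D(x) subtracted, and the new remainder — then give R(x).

Step 1: lead(−18x⁵ − 44x⁴ + 34x³ + 28x² + 58x + 26) ÷ lead(D) = −18x⁵ ÷ 2x = −9x⁴. Subtract (−9x⁴)·D = −18x⁵ − 54x⁴. Remainder: 10x⁴ + 34x³ + 28x² + 58x + 26.
Step 2: lead(10x⁴ + 34x³ + 28x² + 58x + 26) ÷ lead(D) = 10x⁴ ÷ 2x = 5x³. Subtract (5x³)·D = 10x⁴ + 30x³. Remainder: 4x³ + 28x² + 58x + 26.
Step 3: lead(4x³ + 28x² + 58x + 26) ÷ lead(D) = 4x³ ÷ 2x = 2x². Subtract (2x²)·D = 4x³ + 12x². Remainder: 16x² + 58x + 26.
Step 4: lead(16x² + 58x + 26) ÷ lead(D) = 16x² ÷ 2x = 8x. Subtract (8x)·D = 16x² + 48x. Remainder: 10x + 26.
Step 5: lead(10x + 26) ÷ lead(D) = 10x ÷ 2x = 5. Subtract (5)·D = 10x + 30. Remainder: −4.

R(x) = −4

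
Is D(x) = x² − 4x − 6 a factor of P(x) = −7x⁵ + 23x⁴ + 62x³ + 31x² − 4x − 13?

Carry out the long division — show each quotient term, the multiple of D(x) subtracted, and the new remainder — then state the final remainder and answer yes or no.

Step 1: lead(−7x⁵ + 23x⁴ + 62x³ + 31x² − 4x − 13) ÷ lead(D) = −7x⁵ ÷ x² = −7x³. Subtract (−7x³)·D = −7x⁵ + 28x⁴ + 42x³. Remainder: −5x⁴ + 20x³ + 31x² − 4x − 13.
Step 2: lead(−5x⁴ + 20x³ + 31x² − 4x − 13) ÷ lead(D) = −5x⁴ ÷ x² = −5x². Subtract (−5x²)·D = −5x⁴ + 20x³ + 30x². Remainder: x² − 4x − 13.
Step 3: lead(x² − 4x − 13) ÷ lead(D) = x² ÷ x² = 1. Subtract (1)·D = x² − 4x − 6. Remainder: −7.

R(x) = −7, so D(x) is not a factor of P(x). no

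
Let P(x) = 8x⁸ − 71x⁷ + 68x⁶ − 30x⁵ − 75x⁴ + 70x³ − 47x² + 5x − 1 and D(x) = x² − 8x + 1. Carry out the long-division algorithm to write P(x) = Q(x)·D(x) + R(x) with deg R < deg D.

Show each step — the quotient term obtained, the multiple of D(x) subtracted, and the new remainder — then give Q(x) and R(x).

Q(x) = 8x⁶ − 7x⁵ + 4x⁴ + 9x³ − 7x² + 5x; R(x) = −1

Step 1: lead(8x⁸ − 71x⁷ + 68x⁶ − 30x⁵ − 75x⁴ + 70x³ − 47x² + 5x − 1) ÷ lead(D) = 8x⁸ ÷ x² = 8x⁶. Subtract (8x⁶)·D = 8x⁸ − 64x⁷ + 8x⁶. Remainder: −7x⁷ + 60x⁶ − 30x⁵ − 75x⁴ + 70x³ − 47x² + 5x − 1.
Step 2: lead(−7x⁷ + 60x⁶ − 30x⁵ − 75x⁴ + 70x³ − 47x² + 5x − 1) ÷ lead(D) = −7x⁷ ÷ x² = −7x⁵. Subtract (−7x⁵)·D = −7x⁷ + 56x⁶ − 7x⁵. Remainder: 4x⁶ − 23x⁵ − 75x⁴ + 70x³ − 47x² + 5x − 1.
Step 3: lead(4x⁶ − 23x⁵ − 75x⁴ + 70x³ − 47x² + 5x − 1) ÷ lead(D) = 4x⁶ ÷ x² = 4x⁴. Subtract (4x⁴)·D = 4x⁶ − 32x⁵ + 4x⁴. Remainder: 9x⁵ − 79x⁴ + 70x³ − 47x² + 5x − 1.
Step 4: lead(9x⁵ − 79x⁴ + 70x³ − 47x² + 5x − 1) ÷ lead(D) = 9x⁵ ÷ x² = 9x³. Subtract (9x³)·D = 9x⁵ − 72x⁴ + 9x³. Remainder: −7x⁴ + 61x³ − 47x² + 5x − 1.
Step 5: lead(−7x⁴ + 61x³ − 47x² + 5x − 1) ÷ lead(D) = −7x⁴ ÷ x² = −7x². Subtract (−7x²)·D = −7x⁴ + 56x³ − 7x². Remainder: 5x³ − 40x² + 5x − 1.
Step 6: lead(5x³ − 40x² + 5x − 1) ÷ lead(D) = 5x³ ÷ x² = 5x. Subtract (5x)·D = 5x³ − 40x² + 5x. Remainder: −1.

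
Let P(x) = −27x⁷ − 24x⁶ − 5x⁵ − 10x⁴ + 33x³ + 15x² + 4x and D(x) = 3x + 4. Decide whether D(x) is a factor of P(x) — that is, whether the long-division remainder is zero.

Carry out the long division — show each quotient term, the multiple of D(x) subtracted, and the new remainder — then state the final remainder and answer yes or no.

R(x) = 0, so D(x) is a factor of P(x). yes

Step 1: lead(−27x⁷ − 24x⁶ − 5x⁵ − 10x⁴ + 33x³ + 15x² + 4x) ÷ lead(D) = −27x⁷ ÷ 3x = −9x⁶. Subtract (−9x⁶)·D = −27x⁷ − 36x⁶. Remainder: 12x⁶ − 5x⁵ − 10x⁴ + 33x³ + 15x² + 4x.
Step 2: lead(12x⁶ − 5x⁵ − 10x⁴ + 33x³ + 15x² + 4x) ÷ lead(D) = 12x⁶ ÷ 3x = 4x⁵. Subtract (4x⁵)·D = 12x⁶ + 16x⁵. Remainder: −21x⁵ − 10x⁴ + 33x³ + 15x² + 4x.
Step 3: lead(−21x⁵ − 10x⁴ + 33x³ + 15x² + 4x) ÷ lead(D) = −21x⁵ ÷ 3x = −7x⁴. Subtract (−7x⁴)·D = −21x⁵ − 28x⁴. Remainder: 18x⁴ + 33x³ + 15x² + 4x.
Step 4: lead(18x⁴ + 33x³ + 15x² + 4x) ÷ lead(D) = 18x⁴ ÷ 3x = 6x³. Subtract (6x³)·D = 18x⁴ + 24x³. Remainder: 9x³ + 15x² + 4x.
Step 5: lead(9x³ + 15x² + 4x) ÷ lead(D) = 9x³ ÷ 3x = 3x². Subtract (3x²)·D = 9x³ + 12x². Remainder: 3x² + 4x.
Step 6: lead(3x² + 4x) ÷ lead(D) = 3x² ÷ 3x = x. Subtract (x)·D = 3x² + 4x. Remainder: 0.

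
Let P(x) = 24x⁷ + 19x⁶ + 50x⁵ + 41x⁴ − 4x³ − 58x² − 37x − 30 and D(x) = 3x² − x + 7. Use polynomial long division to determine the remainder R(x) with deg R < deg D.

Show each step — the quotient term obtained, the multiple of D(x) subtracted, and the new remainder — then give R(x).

R(x) = 5

Step 1: lead(24x⁷ + 19x⁶ + 50x⁵ + 41x⁴ − 4x³ − 58x² − 37x − 30) ÷ lead(D) = 24x⁷ ÷ 3x² = 8x⁵. Subtract (8x⁵)·D = 24x⁷ − 8x⁶ + 56x⁵. Remainder: 27x⁶ − 6x⁵ + 41x⁴ − 4x³ − 58x² − 37x − 30.
Step 2: lead(27x⁶ − 6x⁵ + 41x⁴ − 4x³ − 58x² − 37x − 30) ÷ lead(D) = 27x⁶ ÷ 3x² = 9x⁴. Subtract (9x⁴)·D = 27x⁶ − 9x⁵ + 63x⁴. Remainder: 3x⁵ − 22x⁴ − 4x³ − 58x² − 37x − 30.
Step 3: lead(3x⁵ − 22x⁴ − 4x³ − 58x² − 37x − 30) ÷ lead(D) = 3x⁵ ÷ 3x² = x³. Subtract (x³)·D = 3x⁵ − x⁴ + 7x³. Remainder: −21x⁴ − 11x³ − 58x² − 37x − 30.
Step 4: lead(−21x⁴ − 11x³ − 58x² − 37x − 30) ÷ lead(D) = −21x⁴ ÷ 3x² = −7x². Subtract (−7x²)·D = −21x⁴ + 7x³ − 49x². Remainder: −18x³ − 9x² − 37x − 30.
Step 5: lead(−18x³ − 9x² − 37x − 30) ÷ lead(D) = −18x³ ÷ 3x² = −6x. Subtract (−6x)·D = −18x³ + 6x² − 42x. Remainder: −15x² + 5x − 30.
Step 6: lead(−15x² + 5x − 30) ÷ lead(D) = −15x² ÷ 3x² = −5. Subtract (−5)·D = −15x² + 5x − 35. Remainder: 5.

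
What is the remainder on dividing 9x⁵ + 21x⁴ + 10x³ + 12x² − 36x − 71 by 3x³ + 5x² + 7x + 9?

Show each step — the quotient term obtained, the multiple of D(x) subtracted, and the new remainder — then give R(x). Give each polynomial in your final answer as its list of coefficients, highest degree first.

R = [6, -5, -8]

Step 1: lead(9x⁵ + 21x⁴ + 10x³ + 12x² − 36x − 71) ÷ lead(D) = 9x⁵ ÷ 3x³ = 3x². Subtract (3x²)·D = 9x⁵ + 15x⁴ + 21x³ + 27x². Remainder: 6x⁴ − 11x³ − 15x² − 36x − 71.
Step 2: lead(6x⁴ − 11x³ − 15x² − 36x − 71) ÷ lead(D) = 6x⁴ ÷ 3x³ = 2x. Subtract (2x)·D = 6x⁴ + 10x³ + 14x² + 18x. Remainder: −21x³ − 29x² − 54x − 71.
Step 3: lead(−21x³ − 29x² − 54x − 71) ÷ lead(D) = −21x³ ÷ 3x³ = −7. Subtract (−7)·D = −21x³ − 35x² − 49x − 63. Remainder: 6x² − 5x − 8.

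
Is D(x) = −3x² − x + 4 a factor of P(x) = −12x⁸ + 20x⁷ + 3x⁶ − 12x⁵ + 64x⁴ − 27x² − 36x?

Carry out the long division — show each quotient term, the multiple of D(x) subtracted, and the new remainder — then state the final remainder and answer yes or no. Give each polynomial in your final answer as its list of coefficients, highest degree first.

R = [0], so D(x) is a factor of P(x). yes

Step 1: lead(−12x⁸ + 20x⁷ + 3x⁶ − 12x⁵ + 64x⁴ − 27x² − 36x) ÷ lead(D) = −12x⁸ ÷ −3x² = 4x⁶. Subtract (4x⁶)·D = −12x⁸ − 4x⁷ + 16x⁶. Remainder: 24x⁷ − 13x⁶ − 12x⁵ + 64x⁴ − 27x² − 36x.
Step 2: lead(24x⁷ − 13x⁶ − 12x⁵ + 64x⁴ − 27x² − 36x) ÷ lead(D) = 24x⁷ ÷ −3x² = −8x⁵. Subtract (−8x⁵)·D = 24x⁷ + 8x⁶ − 32x⁵. Remainder: −21x⁶ + 20x⁵ + 64x⁴ − 27x² − 36x.
Step 3: lead(−21x⁶ + 20x⁵ + 64x⁴ − 27x² − 36x) ÷ lead(D) = −21x⁶ ÷ −3x² = 7x⁴. Subtract (7x⁴)·D = −21x⁶ − 7x⁵ + 28x⁴. Remainder: 27x⁵ + 36x⁴ − 27x² − 36x.
Step 4: lead(27x⁵ + 36x⁴ − 27x² − 36x) ÷ lead(D) = 27x⁵ ÷ −3x² = −9x³. Subtract (−9x³)·D = 27x⁵ + 9x⁴ − 36x³. Remainder: 27x⁴ + 36x³ − 27x² − 36x.
Step 5: lead(27x⁴ + 36x³ − 27x² − 36x) ÷ lead(D) = 27x⁴ ÷ −3x² = −9x². Subtract (−9x²)·D = 27x⁴ + 9x³ − 36x². Remainder: 27x³ + 9x² − 36x.
Step 6: lead(27x³ + 9x² − 36x) ÷ lead(D) = 27x³ ÷ −3x² = −9x. Subtract (−9x)·D = 27x³ + 9x² − 36x. Remainder: 0.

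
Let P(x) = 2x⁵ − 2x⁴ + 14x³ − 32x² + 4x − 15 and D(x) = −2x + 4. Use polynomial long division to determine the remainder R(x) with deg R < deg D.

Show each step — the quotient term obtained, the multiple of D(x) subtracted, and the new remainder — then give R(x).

R(x) = 9

Step 1: lead(2x⁵ − 2x⁴ + 14x³ − 32x² + 4x − 15) ÷ lead(D) = 2x⁵ ÷ −2x = −x⁴. Subtract (−x⁴)·D = 2x⁵ − 4x⁴. Remainder: 2x⁴ + 14x³ − 32x² + 4x − 15.
Step 2: lead(2x⁴ + 14x³ − 32x² + 4x − 15) ÷ lead(D) = 2x⁴ ÷ −2x = −x³. Subtract (−x³)·D = 2x⁴ − 4x³. Remainder: 18x³ − 32x² + 4x − 15.
Step 3: lead(18x³ − 32x² + 4x − 15) ÷ lead(D) = 18x³ ÷ −2x = −9x². Subtract (−9x²)·D = 18x³ − 36x². Remainder: 4x² + 4x − 15.
Step 4: lead(4x² + 4x − 15) ÷ lead(D) = 4x² ÷ −2x = −2x. Subtract (−2x)·D = 4x² − 8x. Remainder: 12x − 15.
Step 5: lead(12x − 15) ÷ lead(D) = 12x ÷ −2x = −6. Subtract (−6)·D = 12x − 24. Remainder: 9.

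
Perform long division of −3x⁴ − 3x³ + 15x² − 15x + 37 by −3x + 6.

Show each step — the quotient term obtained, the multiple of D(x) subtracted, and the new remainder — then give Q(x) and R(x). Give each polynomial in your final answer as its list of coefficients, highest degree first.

Q = [1, 3, 1, 7]; R = [-5]

Step 1: lead(−3x⁴ − 3x³ + 15x² − 15x + 37) ÷ lead(D) = −3x⁴ ÷ −3x = x³. Subtract (x³)·D = −3x⁴ + 6x³. Remainder: −9x³ + 15x² − 15x + 37.
Step 2: lead(−9x³ + 15x² − 15x + 37) ÷ lead(D) = −9x³ ÷ −3x = 3x². Subtract (3x²)·D = −9x³ + 18x². Remainder: −3x² − 15x + 37.
Step 3: lead(−3x² − 15x + 37) ÷ lead(D) = −3x² ÷ −3x = x. Subtract (x)·D = −3x² + 6x. Remainder: −21x + 37.
Step 4: lead(−21x + 37) ÷ lead(D) = −21x ÷ −3x = 7. Subtract (7)·D = −21x + 42. Remainder: −5.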